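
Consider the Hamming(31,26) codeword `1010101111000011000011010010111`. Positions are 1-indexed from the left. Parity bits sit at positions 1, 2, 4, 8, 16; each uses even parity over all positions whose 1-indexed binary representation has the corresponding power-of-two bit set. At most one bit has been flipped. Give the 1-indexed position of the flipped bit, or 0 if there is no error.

s1: b1⊕b3⊕b5⊕b7⊕b9⊕b11⊕b13⊕b15⊕b17⊕b19⊕b21⊕b23⊕b25⊕b27⊕b29⊕b31 = 1⊕1⊕1⊕1⊕1⊕0⊕0⊕1⊕0⊕0⊕1⊕0⊕0⊕1⊕1⊕1 = 0
s2: b2⊕b3⊕b6⊕b7⊕b10⊕b11⊕b14⊕b15⊕b18⊕b19⊕b22⊕b23⊕b26⊕b27⊕b30⊕b31 = 0⊕1⊕0⊕1⊕1⊕0⊕0⊕1⊕0⊕0⊕1⊕0⊕0⊕1⊕1⊕1 = 0
s4: b4⊕b5⊕b6⊕b7⊕b12⊕b13⊕b14⊕b15⊕b20⊕b21⊕b22⊕b23⊕b28⊕b29⊕b30⊕b31 = 0⊕1⊕0⊕1⊕0⊕0⊕0⊕1⊕0⊕1⊕1⊕0⊕0⊕1⊕1⊕1 = 0
s8: b8⊕b9⊕b10⊕b11⊕b12⊕b13⊕b14⊕b15⊕b24⊕b25⊕b26⊕b27⊕b28⊕b29⊕b30⊕b31 = 1⊕1⊕1⊕0⊕0⊕0⊕0⊕1⊕1⊕0⊕0⊕1⊕0⊕1⊕1⊕1 = 1
s16: b16⊕b17⊕b18⊕b19⊕b20⊕b21⊕b22⊕b23⊕b24⊕b25⊕b26⊕b27⊕b28⊕b29⊕b30⊕b31 = 1⊕0⊕0⊕0⊕0⊕1⊕1⊕0⊕1⊕0⊕0⊕1⊕0⊕1⊕1⊕1 = 0
Syndrome (s16...s1) = 01000 → position 8.

8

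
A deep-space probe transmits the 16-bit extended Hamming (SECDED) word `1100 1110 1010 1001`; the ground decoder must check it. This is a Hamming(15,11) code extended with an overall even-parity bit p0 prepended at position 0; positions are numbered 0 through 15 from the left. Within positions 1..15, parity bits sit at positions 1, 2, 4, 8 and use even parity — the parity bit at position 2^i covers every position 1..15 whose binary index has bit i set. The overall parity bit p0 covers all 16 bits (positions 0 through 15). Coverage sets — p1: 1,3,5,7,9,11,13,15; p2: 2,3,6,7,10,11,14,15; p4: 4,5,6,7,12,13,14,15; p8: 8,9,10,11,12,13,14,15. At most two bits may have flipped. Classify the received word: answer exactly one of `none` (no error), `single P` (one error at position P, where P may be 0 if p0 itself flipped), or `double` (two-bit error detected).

s1: b1⊕b3⊕b5⊕b7⊕b9⊕b11⊕b13⊕b15 = 1⊕0⊕1⊕0⊕0⊕0⊕0⊕1 = 1
s2: b2⊕b3⊕b6⊕b7⊕b10⊕b11⊕b14⊕b15 = 0⊕0⊕1⊕0⊕1⊕0⊕0⊕1 = 1
s4: b4⊕b5⊕b6⊕b7⊕b12⊕b13⊕b14⊕b15 = 1⊕1⊕1⊕0⊕1⊕0⊕0⊕1 = 1
s8: b8⊕b9⊕b10⊕b11⊕b12⊕b13⊕b14⊕b15 = 1⊕0⊕1⊕0⊕1⊕0⊕0⊕1 = 0
Syndrome (s8...s1) = 0111 → position 7.
Overall parity (XOR of all 16 bits, including p0): 1⊕1⊕0⊕0⊕1⊕1⊕1⊕0⊕1⊕0⊕1⊕0⊕1⊕0⊕0⊕1 = 1
Overall=1, syndrome position=7 → single-bit error at position 7.

single 7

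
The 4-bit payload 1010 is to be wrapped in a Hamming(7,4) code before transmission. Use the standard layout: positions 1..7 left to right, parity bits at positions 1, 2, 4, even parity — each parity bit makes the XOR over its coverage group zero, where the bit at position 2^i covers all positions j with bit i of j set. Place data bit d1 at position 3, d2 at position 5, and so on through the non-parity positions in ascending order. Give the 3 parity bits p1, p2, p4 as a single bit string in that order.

101

Place data bits at non-power-of-two positions: b3=1, b5=0, b6=1, b7=0.
p1 = XOR of data positions {3,5,7} = 1⊕0⊕0 = 1
p2 = XOR of data positions {3,6,7} = 1⊕1⊕0 = 0
p4 = XOR of data positions {5,6,7} = 0⊕1⊕0 = 1
Parity bits p1,p2,p4 = 101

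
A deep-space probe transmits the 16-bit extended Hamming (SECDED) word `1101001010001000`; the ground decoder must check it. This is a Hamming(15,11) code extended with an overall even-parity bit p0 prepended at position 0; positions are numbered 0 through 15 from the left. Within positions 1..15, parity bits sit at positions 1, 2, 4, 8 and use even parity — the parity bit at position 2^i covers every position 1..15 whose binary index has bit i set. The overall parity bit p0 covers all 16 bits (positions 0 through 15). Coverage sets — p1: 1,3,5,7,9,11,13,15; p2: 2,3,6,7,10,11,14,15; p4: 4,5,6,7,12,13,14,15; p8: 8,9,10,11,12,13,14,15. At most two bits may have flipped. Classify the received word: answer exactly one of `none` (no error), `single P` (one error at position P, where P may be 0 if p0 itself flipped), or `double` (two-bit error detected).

none

s1: b1⊕b3⊕b5⊕b7⊕b9⊕b11⊕b13⊕b15 = 1⊕1⊕0⊕0⊕0⊕0⊕0⊕0 = 0
s2: b2⊕b3⊕b6⊕b7⊕b10⊕b11⊕b14⊕b15 = 0⊕1⊕1⊕0⊕0⊕0⊕0⊕0 = 0
s4: b4⊕b5⊕b6⊕b7⊕b12⊕b13⊕b14⊕b15 = 0⊕0⊕1⊕0⊕1⊕0⊕0⊕0 = 0
s8: b8⊕b9⊕b10⊕b11⊕b12⊕b13⊕b14⊕b15 = 1⊕0⊕0⊕0⊕1⊕0⊕0⊕0 = 0
Syndrome (s8...s1) = 0000 → position 0 (no error).
Overall parity (XOR of all 16 bits, including p0): 1⊕1⊕0⊕1⊕0⊕0⊕1⊕0⊕1⊕0⊕0⊕0⊕1⊕0⊕0⊕0 = 0
Overall=0, syndrome position=0 → no error.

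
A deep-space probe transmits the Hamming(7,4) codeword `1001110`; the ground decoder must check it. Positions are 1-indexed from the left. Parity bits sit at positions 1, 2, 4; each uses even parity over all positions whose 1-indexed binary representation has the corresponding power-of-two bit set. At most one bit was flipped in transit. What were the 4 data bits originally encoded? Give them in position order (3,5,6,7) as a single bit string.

s1: b1⊕b3⊕b5⊕b7 = 1⊕0⊕1⊕0 = 0
s2: b2⊕b3⊕b6⊕b7 = 0⊕0⊕1⊕0 = 1
s4: b4⊕b5⊕b6⊕b7 = 1⊕1⊕1⊕0 = 1
Syndrome (s4...s1) = 110 → position 6.
Flip bit 6: corrected codeword = 1001100
Data bits at positions 3,5,6,7: 0100

0100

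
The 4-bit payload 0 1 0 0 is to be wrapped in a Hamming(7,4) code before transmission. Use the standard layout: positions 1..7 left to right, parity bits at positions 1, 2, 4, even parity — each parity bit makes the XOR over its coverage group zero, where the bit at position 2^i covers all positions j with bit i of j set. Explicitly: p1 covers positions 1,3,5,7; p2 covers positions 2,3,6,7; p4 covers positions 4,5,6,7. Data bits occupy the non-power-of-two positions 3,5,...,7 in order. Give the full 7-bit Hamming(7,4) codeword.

1001100

Place data bits at non-power-of-two positions: b3=0, b5=1, b6=0, b7=0.
p1 = XOR of data positions {3,5,7} = 0⊕1⊕0 = 1
p2 = XOR of data positions {3,6,7} = 0⊕0⊕0 = 0
p4 = XOR of data positions {5,6,7} = 1⊕0⊕0 = 1
Codeword b1..b7 = 1001100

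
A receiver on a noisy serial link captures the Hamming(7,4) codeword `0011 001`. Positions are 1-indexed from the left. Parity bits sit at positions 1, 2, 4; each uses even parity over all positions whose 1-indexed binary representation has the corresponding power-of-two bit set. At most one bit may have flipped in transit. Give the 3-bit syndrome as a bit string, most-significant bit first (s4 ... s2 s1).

000

s1: b1⊕b3⊕b5⊕b7 = 0⊕1⊕0⊕1 = 0
s2: b2⊕b3⊕b6⊕b7 = 0⊕1⊕0⊕1 = 0
s4: b4⊕b5⊕b6⊕b7 = 1⊕0⊕0⊕1 = 0
Syndrome (s4...s1) = 000 → position 0 (no error).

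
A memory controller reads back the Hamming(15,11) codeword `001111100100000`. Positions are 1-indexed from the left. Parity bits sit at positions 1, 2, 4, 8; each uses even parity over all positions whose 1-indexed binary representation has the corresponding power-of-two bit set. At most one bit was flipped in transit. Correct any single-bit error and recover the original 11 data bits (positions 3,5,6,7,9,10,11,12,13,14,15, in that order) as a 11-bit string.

11111100000

s1: b1⊕b3⊕b5⊕b7⊕b9⊕b11⊕b13⊕b15 = 0⊕1⊕1⊕1⊕0⊕0⊕0⊕0 = 1
s2: b2⊕b3⊕b6⊕b7⊕b10⊕b11⊕b14⊕b15 = 0⊕1⊕1⊕1⊕1⊕0⊕0⊕0 = 0
s4: b4⊕b5⊕b6⊕b7⊕b12⊕b13⊕b14⊕b15 = 1⊕1⊕1⊕1⊕0⊕0⊕0⊕0 = 0
s8: b8⊕b9⊕b10⊕b11⊕b12⊕b13⊕b14⊕b15 = 0⊕0⊕1⊕0⊕0⊕0⊕0⊕0 = 1
Syndrome (s8...s1) = 1001 → position 9.
Flip bit 9: corrected codeword = 001111101100000
Data bits at positions 3,5,6,7,9,10,11,12,13,14,15: 11111100000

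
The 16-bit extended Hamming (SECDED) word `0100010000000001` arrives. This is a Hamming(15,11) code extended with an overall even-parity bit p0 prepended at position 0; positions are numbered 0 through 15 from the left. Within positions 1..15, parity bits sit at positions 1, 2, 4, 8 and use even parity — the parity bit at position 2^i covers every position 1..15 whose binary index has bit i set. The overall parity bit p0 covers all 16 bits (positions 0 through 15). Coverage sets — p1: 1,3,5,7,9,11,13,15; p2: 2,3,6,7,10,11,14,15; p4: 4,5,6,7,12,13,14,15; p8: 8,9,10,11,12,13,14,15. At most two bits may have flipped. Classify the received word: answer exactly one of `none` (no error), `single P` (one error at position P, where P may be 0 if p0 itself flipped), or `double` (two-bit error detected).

s1: b1⊕b3⊕b5⊕b7⊕b9⊕b11⊕b13⊕b15 = 1⊕0⊕1⊕0⊕0⊕0⊕0⊕1 = 1
s2: b2⊕b3⊕b6⊕b7⊕b10⊕b11⊕b14⊕b15 = 0⊕0⊕0⊕0⊕0⊕0⊕0⊕1 = 1
s4: b4⊕b5⊕b6⊕b7⊕b12⊕b13⊕b14⊕b15 = 0⊕1⊕0⊕0⊕0⊕0⊕0⊕1 = 0
s8: b8⊕b9⊕b10⊕b11⊕b12⊕b13⊕b14⊕b15 = 0⊕0⊕0⊕0⊕0⊕0⊕0⊕1 = 1
Syndrome (s8...s1) = 1011 → position 11.
Overall parity (XOR of all 16 bits, including p0): 0⊕1⊕0⊕0⊕0⊕1⊕0⊕0⊕0⊕0⊕0⊕0⊕0⊕0⊕0⊕1 = 1
Overall=1, syndrome position=11 → single-bit error at position 11.

single 11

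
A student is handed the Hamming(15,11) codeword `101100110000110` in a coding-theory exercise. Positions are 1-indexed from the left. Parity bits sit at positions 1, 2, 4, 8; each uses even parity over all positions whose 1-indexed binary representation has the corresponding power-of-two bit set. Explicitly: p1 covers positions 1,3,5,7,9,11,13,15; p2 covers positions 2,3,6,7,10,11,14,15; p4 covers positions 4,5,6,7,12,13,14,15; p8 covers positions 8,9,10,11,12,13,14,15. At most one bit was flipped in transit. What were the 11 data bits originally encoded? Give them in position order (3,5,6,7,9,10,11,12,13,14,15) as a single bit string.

10010100110

s1: b1⊕b3⊕b5⊕b7⊕b9⊕b11⊕b13⊕b15 = 1⊕1⊕0⊕1⊕0⊕0⊕1⊕0 = 0
s2: b2⊕b3⊕b6⊕b7⊕b10⊕b11⊕b14⊕b15 = 0⊕1⊕0⊕1⊕0⊕0⊕1⊕0 = 1
s4: b4⊕b5⊕b6⊕b7⊕b12⊕b13⊕b14⊕b15 = 1⊕0⊕0⊕1⊕0⊕1⊕1⊕0 = 0
s8: b8⊕b9⊕b10⊕b11⊕b12⊕b13⊕b14⊕b15 = 1⊕0⊕0⊕0⊕0⊕1⊕1⊕0 = 1
Syndrome (s8...s1) = 1010 → position 10.
Flip bit 10: corrected codeword = 101100110100110
Data bits at positions 3,5,6,7,9,10,11,12,13,14,15: 10010100110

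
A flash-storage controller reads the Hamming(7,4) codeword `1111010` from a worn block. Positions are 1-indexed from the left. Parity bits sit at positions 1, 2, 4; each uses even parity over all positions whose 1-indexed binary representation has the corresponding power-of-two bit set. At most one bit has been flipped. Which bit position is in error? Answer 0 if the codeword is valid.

2

s1: b1⊕b3⊕b5⊕b7 = 1⊕1⊕0⊕0 = 0
s2: b2⊕b3⊕b6⊕b7 = 1⊕1⊕1⊕0 = 1
s4: b4⊕b5⊕b6⊕b7 = 1⊕0⊕1⊕0 = 0
Syndrome (s4...s1) = 010 → position 2.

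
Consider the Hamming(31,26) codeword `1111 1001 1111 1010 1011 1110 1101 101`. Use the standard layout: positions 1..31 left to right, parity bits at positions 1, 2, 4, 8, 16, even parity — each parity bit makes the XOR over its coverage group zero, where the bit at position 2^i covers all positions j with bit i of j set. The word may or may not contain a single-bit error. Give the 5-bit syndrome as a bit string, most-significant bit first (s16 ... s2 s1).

s1: b1⊕b3⊕b5⊕b7⊕b9⊕b11⊕b13⊕b15⊕b17⊕b19⊕b21⊕b23⊕b25⊕b27⊕b29⊕b31 = 1⊕1⊕1⊕0⊕1⊕1⊕1⊕1⊕1⊕1⊕1⊕1⊕1⊕0⊕1⊕1 = 0
s2: b2⊕b3⊕b6⊕b7⊕b10⊕b11⊕b14⊕b15⊕b18⊕b19⊕b22⊕b23⊕b26⊕b27⊕b30⊕b31 = 1⊕1⊕0⊕0⊕1⊕1⊕0⊕1⊕0⊕1⊕1⊕1⊕1⊕0⊕0⊕1 = 0
s4: b4⊕b5⊕b6⊕b7⊕b12⊕b13⊕b14⊕b15⊕b20⊕b21⊕b22⊕b23⊕b28⊕b29⊕b30⊕b31 = 1⊕1⊕0⊕0⊕1⊕1⊕0⊕1⊕1⊕1⊕1⊕1⊕1⊕1⊕0⊕1 = 0
s8: b8⊕b9⊕b10⊕b11⊕b12⊕b13⊕b14⊕b15⊕b24⊕b25⊕b26⊕b27⊕b28⊕b29⊕b30⊕b31 = 1⊕1⊕1⊕1⊕1⊕1⊕0⊕1⊕0⊕1⊕1⊕0⊕1⊕1⊕0⊕1 = 0
s16: b16⊕b17⊕b18⊕b19⊕b20⊕b21⊕b22⊕b23⊕b24⊕b25⊕b26⊕b27⊕b28⊕b29⊕b30⊕b31 = 0⊕1⊕0⊕1⊕1⊕1⊕1⊕1⊕0⊕1⊕1⊕0⊕1⊕1⊕0⊕1 = 1
Syndrome (s16...s1) = 10000 → position 16.

10000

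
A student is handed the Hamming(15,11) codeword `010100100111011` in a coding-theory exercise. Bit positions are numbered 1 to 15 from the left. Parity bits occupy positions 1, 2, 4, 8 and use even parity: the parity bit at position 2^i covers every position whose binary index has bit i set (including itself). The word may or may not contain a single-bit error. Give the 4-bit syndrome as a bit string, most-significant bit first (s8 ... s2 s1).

s1: b1⊕b3⊕b5⊕b7⊕b9⊕b11⊕b13⊕b15 = 0⊕0⊕0⊕1⊕0⊕1⊕0⊕1 = 1
s2: b2⊕b3⊕b6⊕b7⊕b10⊕b11⊕b14⊕b15 = 1⊕0⊕0⊕1⊕1⊕1⊕1⊕1 = 0
s4: b4⊕b5⊕b6⊕b7⊕b12⊕b13⊕b14⊕b15 = 1⊕0⊕0⊕1⊕1⊕0⊕1⊕1 = 1
s8: b8⊕b9⊕b10⊕b11⊕b12⊕b13⊕b14⊕b15 = 0⊕0⊕1⊕1⊕1⊕0⊕1⊕1 = 1
Syndrome (s8...s1) = 1101 → position 13.

1101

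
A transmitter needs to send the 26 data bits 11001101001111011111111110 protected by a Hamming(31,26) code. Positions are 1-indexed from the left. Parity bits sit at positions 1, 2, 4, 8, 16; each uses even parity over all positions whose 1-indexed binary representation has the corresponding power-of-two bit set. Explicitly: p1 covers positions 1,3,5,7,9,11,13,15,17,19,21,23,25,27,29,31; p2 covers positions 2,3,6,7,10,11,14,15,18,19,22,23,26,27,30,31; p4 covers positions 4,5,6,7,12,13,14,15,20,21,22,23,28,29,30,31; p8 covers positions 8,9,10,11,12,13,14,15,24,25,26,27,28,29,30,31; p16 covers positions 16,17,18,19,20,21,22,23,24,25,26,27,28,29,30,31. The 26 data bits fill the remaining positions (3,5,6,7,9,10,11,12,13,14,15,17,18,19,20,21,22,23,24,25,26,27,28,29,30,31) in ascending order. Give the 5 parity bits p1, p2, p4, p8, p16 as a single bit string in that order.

10111

Place data bits at non-power-of-two positions: b3=1, b5=1, b6=0, b7=0, b9=1, b10=1, b11=0, b12=1, b13=0, b14=0, b15=1, b17=1, b18=1, b19=1, b20=0, b21=1, b22=1, b23=1, b24=1, b25=1, b26=1, b27=1, b28=1, b29=1, b30=1, b31=0.
p1 = XOR of data positions {3,5,7,9,11,13,15,17,19,21,23,25,27,29,31} = 1⊕1⊕0⊕1⊕0⊕0⊕1⊕1⊕1⊕1⊕1⊕1⊕1⊕1⊕0 = 1
p2 = XOR of data positions {3,6,7,10,11,14,15,18,19,22,23,26,27,30,31} = 1⊕0⊕0⊕1⊕0⊕0⊕1⊕1⊕1⊕1⊕1⊕1⊕1⊕1⊕0 = 0
p4 = XOR of data positions {5,6,7,12,13,14,15,20,21,22,23,28,29,30,31} = 1⊕0⊕0⊕1⊕0⊕0⊕1⊕0⊕1⊕1⊕1⊕1⊕1⊕1⊕0 = 1
p8 = XOR of data positions {9,10,11,12,13,14,15,24,25,26,27,28,29,30,31} = 1⊕1⊕0⊕1⊕0⊕0⊕1⊕1⊕1⊕1⊕1⊕1⊕1⊕1⊕0 = 1
p16 = XOR of data positions {17,18,19,20,21,22,23,24,25,26,27,28,29,30,31} = 1⊕1⊕1⊕0⊕1⊕1⊕1⊕1⊕1⊕1⊕1⊕1⊕1⊕1⊕0 = 1
Parity bits p1,p2,p4,p8,p16 = 10111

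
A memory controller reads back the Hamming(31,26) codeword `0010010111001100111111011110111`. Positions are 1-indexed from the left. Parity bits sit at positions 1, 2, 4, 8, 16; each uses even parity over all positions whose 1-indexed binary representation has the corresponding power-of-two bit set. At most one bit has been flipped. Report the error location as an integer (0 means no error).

s1: b1⊕b3⊕b5⊕b7⊕b9⊕b11⊕b13⊕b15⊕b17⊕b19⊕b21⊕b23⊕b25⊕b27⊕b29⊕b31 = 0⊕1⊕0⊕0⊕1⊕0⊕1⊕0⊕1⊕1⊕1⊕0⊕1⊕1⊕1⊕1 = 0
s2: b2⊕b3⊕b6⊕b7⊕b10⊕b11⊕b14⊕b15⊕b18⊕b19⊕b22⊕b23⊕b26⊕b27⊕b30⊕b31 = 0⊕1⊕1⊕0⊕1⊕0⊕1⊕0⊕1⊕1⊕1⊕0⊕1⊕1⊕1⊕1 = 1
s4: b4⊕b5⊕b6⊕b7⊕b12⊕b13⊕b14⊕b15⊕b20⊕b21⊕b22⊕b23⊕b28⊕b29⊕b30⊕b31 = 0⊕0⊕1⊕0⊕0⊕1⊕1⊕0⊕1⊕1⊕1⊕0⊕0⊕1⊕1⊕1 = 1
s8: b8⊕b9⊕b10⊕b11⊕b12⊕b13⊕b14⊕b15⊕b24⊕b25⊕b26⊕b27⊕b28⊕b29⊕b30⊕b31 = 1⊕1⊕1⊕0⊕0⊕1⊕1⊕0⊕1⊕1⊕1⊕1⊕0⊕1⊕1⊕1 = 0
s16: b16⊕b17⊕b18⊕b19⊕b20⊕b21⊕b22⊕b23⊕b24⊕b25⊕b26⊕b27⊕b28⊕b29⊕b30⊕b31 = 0⊕1⊕1⊕1⊕1⊕1⊕1⊕0⊕1⊕1⊕1⊕1⊕0⊕1⊕1⊕1 = 1
Syndrome (s16...s1) = 10110 → position 22.

22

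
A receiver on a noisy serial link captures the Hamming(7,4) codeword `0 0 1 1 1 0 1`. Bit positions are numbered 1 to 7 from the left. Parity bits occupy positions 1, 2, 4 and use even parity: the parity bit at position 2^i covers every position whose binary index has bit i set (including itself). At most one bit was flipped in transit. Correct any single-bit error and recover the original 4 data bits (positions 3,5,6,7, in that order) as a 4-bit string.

1001

s1: b1⊕b3⊕b5⊕b7 = 0⊕1⊕1⊕1 = 1
s2: b2⊕b3⊕b6⊕b7 = 0⊕1⊕0⊕1 = 0
s4: b4⊕b5⊕b6⊕b7 = 1⊕1⊕0⊕1 = 1
Syndrome (s4...s1) = 101 → position 5.
Flip bit 5: corrected codeword = 0011001
Data bits at positions 3,5,6,7: 1001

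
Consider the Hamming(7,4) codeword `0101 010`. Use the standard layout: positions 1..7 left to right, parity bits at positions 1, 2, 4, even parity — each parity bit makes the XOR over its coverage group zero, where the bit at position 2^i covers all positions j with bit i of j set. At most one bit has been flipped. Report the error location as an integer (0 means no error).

0

s1: b1⊕b3⊕b5⊕b7 = 0⊕0⊕0⊕0 = 0
s2: b2⊕b3⊕b6⊕b7 = 1⊕0⊕1⊕0 = 0
s4: b4⊕b5⊕b6⊕b7 = 1⊕0⊕1⊕0 = 0
Syndrome (s4...s1) = 000 → position 0 (no error).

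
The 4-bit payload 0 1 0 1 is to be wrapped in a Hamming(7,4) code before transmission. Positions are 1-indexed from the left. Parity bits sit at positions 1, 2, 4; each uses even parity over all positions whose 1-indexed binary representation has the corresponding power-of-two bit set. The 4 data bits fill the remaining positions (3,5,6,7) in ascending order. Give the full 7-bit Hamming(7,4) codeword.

0100101

Place data bits at non-power-of-two positions: b3=0, b5=1, b6=0, b7=1.
p1 = XOR of data positions {3,5,7} = 0⊕1⊕1 = 0
p2 = XOR of data positions {3,6,7} = 0⊕0⊕1 = 1
p4 = XOR of data positions {5,6,7} = 1⊕0⊕1 = 0
Codeword b1..b7 = 0100101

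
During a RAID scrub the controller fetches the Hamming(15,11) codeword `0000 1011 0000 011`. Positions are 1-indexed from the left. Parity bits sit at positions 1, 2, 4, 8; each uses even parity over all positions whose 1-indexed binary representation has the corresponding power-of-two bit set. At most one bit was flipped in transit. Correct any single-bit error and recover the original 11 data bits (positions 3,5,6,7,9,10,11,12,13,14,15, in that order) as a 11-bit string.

01010010011

s1: b1⊕b3⊕b5⊕b7⊕b9⊕b11⊕b13⊕b15 = 0⊕0⊕1⊕1⊕0⊕0⊕0⊕1 = 1
s2: b2⊕b3⊕b6⊕b7⊕b10⊕b11⊕b14⊕b15 = 0⊕0⊕0⊕1⊕0⊕0⊕1⊕1 = 1
s4: b4⊕b5⊕b6⊕b7⊕b12⊕b13⊕b14⊕b15 = 0⊕1⊕0⊕1⊕0⊕0⊕1⊕1 = 0
s8: b8⊕b9⊕b10⊕b11⊕b12⊕b13⊕b14⊕b15 = 1⊕0⊕0⊕0⊕0⊕0⊕1⊕1 = 1
Syndrome (s8...s1) = 1011 → position 11.
Flip bit 11: corrected codeword = 000010110010011
Data bits at positions 3,5,6,7,9,10,11,12,13,14,15: 01010010011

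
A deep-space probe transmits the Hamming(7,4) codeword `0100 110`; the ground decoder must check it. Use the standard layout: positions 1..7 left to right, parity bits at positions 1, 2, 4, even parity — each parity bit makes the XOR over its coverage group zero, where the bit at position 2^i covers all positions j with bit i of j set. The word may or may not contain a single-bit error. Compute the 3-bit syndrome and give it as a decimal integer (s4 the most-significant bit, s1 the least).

1

s1: b1⊕b3⊕b5⊕b7 = 0⊕0⊕1⊕0 = 1
s2: b2⊕b3⊕b6⊕b7 = 1⊕0⊕1⊕0 = 0
s4: b4⊕b5⊕b6⊕b7 = 0⊕1⊕1⊕0 = 0
Syndrome (s4...s1) = 001 → position 1.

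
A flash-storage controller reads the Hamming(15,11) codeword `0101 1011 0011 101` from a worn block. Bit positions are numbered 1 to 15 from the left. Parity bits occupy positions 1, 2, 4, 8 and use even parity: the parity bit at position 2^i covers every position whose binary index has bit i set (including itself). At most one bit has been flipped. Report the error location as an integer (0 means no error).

s1: b1⊕b3⊕b5⊕b7⊕b9⊕b11⊕b13⊕b15 = 0⊕0⊕1⊕1⊕0⊕1⊕1⊕1 = 1
s2: b2⊕b3⊕b6⊕b7⊕b10⊕b11⊕b14⊕b15 = 1⊕0⊕0⊕1⊕0⊕1⊕0⊕1 = 0
s4: b4⊕b5⊕b6⊕b7⊕b12⊕b13⊕b14⊕b15 = 1⊕1⊕0⊕1⊕1⊕1⊕0⊕1 = 0
s8: b8⊕b9⊕b10⊕b11⊕b12⊕b13⊕b14⊕b15 = 1⊕0⊕0⊕1⊕1⊕1⊕0⊕1 = 1
Syndrome (s8...s1) = 1001 → position 9.

9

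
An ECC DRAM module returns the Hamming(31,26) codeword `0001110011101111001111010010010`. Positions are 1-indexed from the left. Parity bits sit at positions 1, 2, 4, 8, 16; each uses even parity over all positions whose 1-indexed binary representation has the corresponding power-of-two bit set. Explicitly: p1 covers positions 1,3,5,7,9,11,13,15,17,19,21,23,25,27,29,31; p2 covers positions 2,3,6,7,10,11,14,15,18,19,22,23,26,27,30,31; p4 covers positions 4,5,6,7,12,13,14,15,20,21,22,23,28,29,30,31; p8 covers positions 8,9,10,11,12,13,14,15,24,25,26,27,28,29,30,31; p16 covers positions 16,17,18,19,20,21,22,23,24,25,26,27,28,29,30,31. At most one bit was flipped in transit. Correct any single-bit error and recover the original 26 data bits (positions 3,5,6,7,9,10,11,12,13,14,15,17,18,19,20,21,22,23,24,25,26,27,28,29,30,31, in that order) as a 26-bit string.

01101010111001111010010010

s1: b1⊕b3⊕b5⊕b7⊕b9⊕b11⊕b13⊕b15⊕b17⊕b19⊕b21⊕b23⊕b25⊕b27⊕b29⊕b31 = 0⊕0⊕1⊕0⊕1⊕1⊕1⊕1⊕0⊕1⊕1⊕0⊕0⊕1⊕0⊕0 = 0
s2: b2⊕b3⊕b6⊕b7⊕b10⊕b11⊕b14⊕b15⊕b18⊕b19⊕b22⊕b23⊕b26⊕b27⊕b30⊕b31 = 0⊕0⊕1⊕0⊕1⊕1⊕1⊕1⊕0⊕1⊕1⊕0⊕0⊕1⊕1⊕0 = 1
s4: b4⊕b5⊕b6⊕b7⊕b12⊕b13⊕b14⊕b15⊕b20⊕b21⊕b22⊕b23⊕b28⊕b29⊕b30⊕b31 = 1⊕1⊕1⊕0⊕0⊕1⊕1⊕1⊕1⊕1⊕1⊕0⊕0⊕0⊕1⊕0 = 0
s8: b8⊕b9⊕b10⊕b11⊕b12⊕b13⊕b14⊕b15⊕b24⊕b25⊕b26⊕b27⊕b28⊕b29⊕b30⊕b31 = 0⊕1⊕1⊕1⊕0⊕1⊕1⊕1⊕1⊕0⊕0⊕1⊕0⊕0⊕1⊕0 = 1
s16: b16⊕b17⊕b18⊕b19⊕b20⊕b21⊕b22⊕b23⊕b24⊕b25⊕b26⊕b27⊕b28⊕b29⊕b30⊕b31 = 1⊕0⊕0⊕1⊕1⊕1⊕1⊕0⊕1⊕0⊕0⊕1⊕0⊕0⊕1⊕0 = 0
Syndrome (s16...s1) = 01010 → position 10.
Flip bit 10: corrected codeword = 0001110010101111001111010010010
Data bits at positions 3,5,6,7,9,10,11,12,13,14,15,17,18,19,20,21,22,23,24,25,26,27,28,29,30,31: 01101010111001111010010010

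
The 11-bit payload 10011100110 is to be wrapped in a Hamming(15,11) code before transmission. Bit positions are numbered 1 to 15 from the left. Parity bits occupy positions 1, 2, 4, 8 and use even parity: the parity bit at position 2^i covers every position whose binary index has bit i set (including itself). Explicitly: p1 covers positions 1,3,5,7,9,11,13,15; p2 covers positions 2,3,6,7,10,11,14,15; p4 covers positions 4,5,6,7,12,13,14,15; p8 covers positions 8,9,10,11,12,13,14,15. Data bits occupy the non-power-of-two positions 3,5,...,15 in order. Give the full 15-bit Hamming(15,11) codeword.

001100101100110

Place data bits at non-power-of-two positions: b3=1, b5=0, b6=0, b7=1, b9=1, b10=1, b11=0, b12=0, b13=1, b14=1, b15=0.
p1 = XOR of data positions {3,5,7,9,11,13,15} = 1⊕0⊕1⊕1⊕0⊕1⊕0 = 0
p2 = XOR of data positions {3,6,7,10,11,14,15} = 1⊕0⊕1⊕1⊕0⊕1⊕0 = 0
p4 = XOR of data positions {5,6,7,12,13,14,15} = 0⊕0⊕1⊕0⊕1⊕1⊕0 = 1
p8 = XOR of data positions {9,10,11,12,13,14,15} = 1⊕1⊕0⊕0⊕1⊕1⊕0 = 0
Codeword b1..b15 = 001100101100110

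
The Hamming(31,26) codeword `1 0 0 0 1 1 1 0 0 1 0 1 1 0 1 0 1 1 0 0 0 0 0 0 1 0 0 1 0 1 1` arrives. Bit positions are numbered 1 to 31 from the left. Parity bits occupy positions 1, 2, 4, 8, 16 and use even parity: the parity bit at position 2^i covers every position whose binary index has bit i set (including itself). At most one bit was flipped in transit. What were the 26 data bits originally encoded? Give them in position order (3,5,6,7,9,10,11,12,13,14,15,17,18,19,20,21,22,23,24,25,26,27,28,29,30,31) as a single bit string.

s1: b1⊕b3⊕b5⊕b7⊕b9⊕b11⊕b13⊕b15⊕b17⊕b19⊕b21⊕b23⊕b25⊕b27⊕b29⊕b31 = 1⊕0⊕1⊕1⊕0⊕0⊕1⊕1⊕1⊕0⊕0⊕0⊕1⊕0⊕0⊕1 = 0
s2: b2⊕b3⊕b6⊕b7⊕b10⊕b11⊕b14⊕b15⊕b18⊕b19⊕b22⊕b23⊕b26⊕b27⊕b30⊕b31 = 0⊕0⊕1⊕1⊕1⊕0⊕0⊕1⊕1⊕0⊕0⊕0⊕0⊕0⊕1⊕1 = 1
s4: b4⊕b5⊕b6⊕b7⊕b12⊕b13⊕b14⊕b15⊕b20⊕b21⊕b22⊕b23⊕b28⊕b29⊕b30⊕b31 = 0⊕1⊕1⊕1⊕1⊕1⊕0⊕1⊕0⊕0⊕0⊕0⊕1⊕0⊕1⊕1 = 1
s8: b8⊕b9⊕b10⊕b11⊕b12⊕b13⊕b14⊕b15⊕b24⊕b25⊕b26⊕b27⊕b28⊕b29⊕b30⊕b31 = 0⊕0⊕1⊕0⊕1⊕1⊕0⊕1⊕0⊕1⊕0⊕0⊕1⊕0⊕1⊕1 = 0
s16: b16⊕b17⊕b18⊕b19⊕b20⊕b21⊕b22⊕b23⊕b24⊕b25⊕b26⊕b27⊕b28⊕b29⊕b30⊕b31 = 0⊕1⊕1⊕0⊕0⊕0⊕0⊕0⊕0⊕1⊕0⊕0⊕1⊕0⊕1⊕1 = 0
Syndrome (s16...s1) = 00110 → position 6.
Flip bit 6: corrected codeword = 1000101001011010110000001001011
Data bits at positions 3,5,6,7,9,10,11,12,13,14,15,17,18,19,20,21,22,23,24,25,26,27,28,29,30,31: 01010101101110000001001011

01010101101110000001001011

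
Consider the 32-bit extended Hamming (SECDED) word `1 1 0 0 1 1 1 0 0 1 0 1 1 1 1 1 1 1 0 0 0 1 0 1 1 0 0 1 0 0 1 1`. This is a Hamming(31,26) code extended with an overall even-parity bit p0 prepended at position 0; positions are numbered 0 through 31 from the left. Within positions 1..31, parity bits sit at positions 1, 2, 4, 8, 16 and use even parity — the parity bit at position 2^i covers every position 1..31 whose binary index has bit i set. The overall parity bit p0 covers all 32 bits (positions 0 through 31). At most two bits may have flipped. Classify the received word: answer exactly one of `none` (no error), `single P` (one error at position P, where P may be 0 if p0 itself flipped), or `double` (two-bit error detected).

single 5

s1: b1⊕b3⊕b5⊕b7⊕b9⊕b11⊕b13⊕b15⊕b17⊕b19⊕b21⊕b23⊕b25⊕b27⊕b29⊕b31 = 1⊕0⊕1⊕0⊕1⊕1⊕1⊕1⊕1⊕0⊕1⊕1⊕0⊕1⊕0⊕1 = 1
s2: b2⊕b3⊕b6⊕b7⊕b10⊕b11⊕b14⊕b15⊕b18⊕b19⊕b22⊕b23⊕b26⊕b27⊕b30⊕b31 = 0⊕0⊕1⊕0⊕0⊕1⊕1⊕1⊕0⊕0⊕0⊕1⊕0⊕1⊕1⊕1 = 0
s4: b4⊕b5⊕b6⊕b7⊕b12⊕b13⊕b14⊕b15⊕b20⊕b21⊕b22⊕b23⊕b28⊕b29⊕b30⊕b31 = 1⊕1⊕1⊕0⊕1⊕1⊕1⊕1⊕0⊕1⊕0⊕1⊕0⊕0⊕1⊕1 = 1
s8: b8⊕b9⊕b10⊕b11⊕b12⊕b13⊕b14⊕b15⊕b24⊕b25⊕b26⊕b27⊕b28⊕b29⊕b30⊕b31 = 0⊕1⊕0⊕1⊕1⊕1⊕1⊕1⊕1⊕0⊕0⊕1⊕0⊕0⊕1⊕1 = 0
s16: b16⊕b17⊕b18⊕b19⊕b20⊕b21⊕b22⊕b23⊕b24⊕b25⊕b26⊕b27⊕b28⊕b29⊕b30⊕b31 = 1⊕1⊕0⊕0⊕0⊕1⊕0⊕1⊕1⊕0⊕0⊕1⊕0⊕0⊕1⊕1 = 0
Syndrome (s16...s1) = 00101 → position 5.
Overall parity (XOR of all 32 bits, including p0): 1⊕1⊕0⊕0⊕1⊕1⊕1⊕0⊕0⊕1⊕0⊕1⊕1⊕1⊕1⊕1⊕1⊕1⊕0⊕0⊕0⊕1⊕0⊕1⊕1⊕0⊕0⊕1⊕0⊕0⊕1⊕1 = 1
Overall=1, syndrome position=5 → single-bit error at position 5.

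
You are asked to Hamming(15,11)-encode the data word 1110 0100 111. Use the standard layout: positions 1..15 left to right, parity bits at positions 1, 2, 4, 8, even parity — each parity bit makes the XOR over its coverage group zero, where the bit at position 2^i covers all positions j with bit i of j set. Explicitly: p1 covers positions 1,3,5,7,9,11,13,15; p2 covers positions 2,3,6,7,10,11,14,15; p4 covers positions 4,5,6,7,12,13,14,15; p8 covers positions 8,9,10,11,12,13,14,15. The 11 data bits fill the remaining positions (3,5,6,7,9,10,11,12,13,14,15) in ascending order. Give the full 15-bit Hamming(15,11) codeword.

Place data bits at non-power-of-two positions: b3=1, b5=1, b6=1, b7=0, b9=0, b10=1, b11=0, b12=0, b13=1, b14=1, b15=1.
p1 = XOR of data positions {3,5,7,9,11,13,15} = 1⊕1⊕0⊕0⊕0⊕1⊕1 = 0
p2 = XOR of data positions {3,6,7,10,11,14,15} = 1⊕1⊕0⊕1⊕0⊕1⊕1 = 1
p4 = XOR of data positions {5,6,7,12,13,14,15} = 1⊕1⊕0⊕0⊕1⊕1⊕1 = 1
p8 = XOR of data positions {9,10,11,12,13,14,15} = 0⊕1⊕0⊕0⊕1⊕1⊕1 = 0
Codeword b1..b15 = 011111000100111

011111000100111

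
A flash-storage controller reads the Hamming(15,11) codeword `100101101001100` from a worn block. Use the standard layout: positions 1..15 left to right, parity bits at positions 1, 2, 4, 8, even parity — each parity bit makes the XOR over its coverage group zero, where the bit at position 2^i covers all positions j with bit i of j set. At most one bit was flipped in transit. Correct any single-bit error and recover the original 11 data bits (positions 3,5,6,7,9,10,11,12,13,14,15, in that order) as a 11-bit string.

00111000100

s1: b1⊕b3⊕b5⊕b7⊕b9⊕b11⊕b13⊕b15 = 1⊕0⊕0⊕1⊕1⊕0⊕1⊕0 = 0
s2: b2⊕b3⊕b6⊕b7⊕b10⊕b11⊕b14⊕b15 = 0⊕0⊕1⊕1⊕0⊕0⊕0⊕0 = 0
s4: b4⊕b5⊕b6⊕b7⊕b12⊕b13⊕b14⊕b15 = 1⊕0⊕1⊕1⊕1⊕1⊕0⊕0 = 1
s8: b8⊕b9⊕b10⊕b11⊕b12⊕b13⊕b14⊕b15 = 0⊕1⊕0⊕0⊕1⊕1⊕0⊕0 = 1
Syndrome (s8...s1) = 1100 → position 12.
Flip bit 12: corrected codeword = 100101101000100
Data bits at positions 3,5,6,7,9,10,11,12,13,14,15: 00111000100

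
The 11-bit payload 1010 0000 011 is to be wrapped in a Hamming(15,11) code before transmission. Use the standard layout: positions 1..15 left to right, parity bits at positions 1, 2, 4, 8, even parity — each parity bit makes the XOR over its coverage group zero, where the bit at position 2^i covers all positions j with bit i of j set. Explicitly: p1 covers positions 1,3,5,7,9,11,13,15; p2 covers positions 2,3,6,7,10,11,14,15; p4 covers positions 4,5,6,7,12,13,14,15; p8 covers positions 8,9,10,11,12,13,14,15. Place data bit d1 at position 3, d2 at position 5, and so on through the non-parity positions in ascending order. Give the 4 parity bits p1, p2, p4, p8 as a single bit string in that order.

0010

Place data bits at non-power-of-two positions: b3=1, b5=0, b6=1, b7=0, b9=0, b10=0, b11=0, b12=0, b13=0, b14=1, b15=1.
p1 = XOR of data positions {3,5,7,9,11,13,15} = 1⊕0⊕0⊕0⊕0⊕0⊕1 = 0
p2 = XOR of data positions {3,6,7,10,11,14,15} = 1⊕1⊕0⊕0⊕0⊕1⊕1 = 0
p4 = XOR of data positions {5,6,7,12,13,14,15} = 0⊕1⊕0⊕0⊕0⊕1⊕1 = 1
p8 = XOR of data positions {9,10,11,12,13,14,15} = 0⊕0⊕0⊕0⊕0⊕1⊕1 = 0
Parity bits p1,p2,p4,p8 = 0010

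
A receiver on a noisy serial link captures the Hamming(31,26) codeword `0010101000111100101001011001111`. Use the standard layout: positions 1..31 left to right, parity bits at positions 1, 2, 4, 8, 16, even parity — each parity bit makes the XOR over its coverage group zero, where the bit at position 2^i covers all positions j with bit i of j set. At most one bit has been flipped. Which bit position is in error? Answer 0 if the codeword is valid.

16

s1: b1⊕b3⊕b5⊕b7⊕b9⊕b11⊕b13⊕b15⊕b17⊕b19⊕b21⊕b23⊕b25⊕b27⊕b29⊕b31 = 0⊕1⊕1⊕1⊕0⊕1⊕1⊕0⊕1⊕1⊕0⊕0⊕1⊕0⊕1⊕1 = 0
s2: b2⊕b3⊕b6⊕b7⊕b10⊕b11⊕b14⊕b15⊕b18⊕b19⊕b22⊕b23⊕b26⊕b27⊕b30⊕b31 = 0⊕1⊕0⊕1⊕0⊕1⊕1⊕0⊕0⊕1⊕1⊕0⊕0⊕0⊕1⊕1 = 0
s4: b4⊕b5⊕b6⊕b7⊕b12⊕b13⊕b14⊕b15⊕b20⊕b21⊕b22⊕b23⊕b28⊕b29⊕b30⊕b31 = 0⊕1⊕0⊕1⊕1⊕1⊕1⊕0⊕0⊕0⊕1⊕0⊕1⊕1⊕1⊕1 = 0
s8: b8⊕b9⊕b10⊕b11⊕b12⊕b13⊕b14⊕b15⊕b24⊕b25⊕b26⊕b27⊕b28⊕b29⊕b30⊕b31 = 0⊕0⊕0⊕1⊕1⊕1⊕1⊕0⊕1⊕1⊕0⊕0⊕1⊕1⊕1⊕1 = 0
s16: b16⊕b17⊕b18⊕b19⊕b20⊕b21⊕b22⊕b23⊕b24⊕b25⊕b26⊕b27⊕b28⊕b29⊕b30⊕b31 = 0⊕1⊕0⊕1⊕0⊕0⊕1⊕0⊕1⊕1⊕0⊕0⊕1⊕1⊕1⊕1 = 1
Syndrome (s16...s1) = 10000 → position 16.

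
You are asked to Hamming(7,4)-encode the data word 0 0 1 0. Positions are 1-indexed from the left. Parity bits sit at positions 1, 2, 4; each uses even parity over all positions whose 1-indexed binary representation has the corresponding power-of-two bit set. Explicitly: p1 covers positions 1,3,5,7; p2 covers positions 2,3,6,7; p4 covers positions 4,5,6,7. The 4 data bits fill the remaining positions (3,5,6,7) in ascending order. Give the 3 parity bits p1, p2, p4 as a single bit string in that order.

011

Place data bits at non-power-of-two positions: b3=0, b5=0, b6=1, b7=0.
p1 = XOR of data positions {3,5,7} = 0⊕0⊕0 = 0
p2 = XOR of data positions {3,6,7} = 0⊕1⊕0 = 1
p4 = XOR of data positions {5,6,7} = 0⊕1⊕0 = 1
Parity bits p1,p2,p4 = 011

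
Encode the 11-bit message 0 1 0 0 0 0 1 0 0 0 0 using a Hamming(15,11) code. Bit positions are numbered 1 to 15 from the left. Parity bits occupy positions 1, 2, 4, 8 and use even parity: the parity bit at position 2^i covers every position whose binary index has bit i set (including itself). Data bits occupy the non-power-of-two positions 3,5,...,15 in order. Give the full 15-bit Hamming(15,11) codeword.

010110010010000

Place data bits at non-power-of-two positions: b3=0, b5=1, b6=0, b7=0, b9=0, b10=0, b11=1, b12=0, b13=0, b14=0, b15=0.
p1 = XOR of data positions {3,5,7,9,11,13,15} = 0⊕1⊕0⊕0⊕1⊕0⊕0 = 0
p2 = XOR of data positions {3,6,7,10,11,14,15} = 0⊕0⊕0⊕0⊕1⊕0⊕0 = 1
p4 = XOR of data positions {5,6,7,12,13,14,15} = 1⊕0⊕0⊕0⊕0⊕0⊕0 = 1
p8 = XOR of data positions {9,10,11,12,13,14,15} = 0⊕0⊕1⊕0⊕0⊕0⊕0 = 1
Codeword b1..b15 = 010110010010000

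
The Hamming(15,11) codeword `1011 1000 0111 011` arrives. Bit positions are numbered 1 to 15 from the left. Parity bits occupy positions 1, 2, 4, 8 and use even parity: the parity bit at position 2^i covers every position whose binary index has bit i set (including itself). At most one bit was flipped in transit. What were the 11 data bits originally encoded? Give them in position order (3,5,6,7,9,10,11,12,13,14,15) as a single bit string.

s1: b1⊕b3⊕b5⊕b7⊕b9⊕b11⊕b13⊕b15 = 1⊕1⊕1⊕0⊕0⊕1⊕0⊕1 = 1
s2: b2⊕b3⊕b6⊕b7⊕b10⊕b11⊕b14⊕b15 = 0⊕1⊕0⊕0⊕1⊕1⊕1⊕1 = 1
s4: b4⊕b5⊕b6⊕b7⊕b12⊕b13⊕b14⊕b15 = 1⊕1⊕0⊕0⊕1⊕0⊕1⊕1 = 1
s8: b8⊕b9⊕b10⊕b11⊕b12⊕b13⊕b14⊕b15 = 0⊕0⊕1⊕1⊕1⊕0⊕1⊕1 = 1
Syndrome (s8...s1) = 1111 → position 15.
Flip bit 15: corrected codeword = 101110000111010
Data bits at positions 3,5,6,7,9,10,11,12,13,14,15: 11000111010

11000111010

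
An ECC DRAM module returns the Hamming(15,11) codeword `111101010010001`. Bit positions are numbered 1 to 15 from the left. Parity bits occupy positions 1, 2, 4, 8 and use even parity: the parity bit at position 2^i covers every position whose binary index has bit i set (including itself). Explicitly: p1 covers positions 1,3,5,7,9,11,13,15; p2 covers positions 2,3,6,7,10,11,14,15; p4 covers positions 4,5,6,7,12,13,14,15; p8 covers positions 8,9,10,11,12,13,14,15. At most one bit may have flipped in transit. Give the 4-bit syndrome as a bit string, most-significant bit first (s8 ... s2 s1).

1110

s1: b1⊕b3⊕b5⊕b7⊕b9⊕b11⊕b13⊕b15 = 1⊕1⊕0⊕0⊕0⊕1⊕0⊕1 = 0
s2: b2⊕b3⊕b6⊕b7⊕b10⊕b11⊕b14⊕b15 = 1⊕1⊕1⊕0⊕0⊕1⊕0⊕1 = 1
s4: b4⊕b5⊕b6⊕b7⊕b12⊕b13⊕b14⊕b15 = 1⊕0⊕1⊕0⊕0⊕0⊕0⊕1 = 1
s8: b8⊕b9⊕b10⊕b11⊕b12⊕b13⊕b14⊕b15 = 1⊕0⊕0⊕1⊕0⊕0⊕0⊕1 = 1
Syndrome (s8...s1) = 1110 → position 14.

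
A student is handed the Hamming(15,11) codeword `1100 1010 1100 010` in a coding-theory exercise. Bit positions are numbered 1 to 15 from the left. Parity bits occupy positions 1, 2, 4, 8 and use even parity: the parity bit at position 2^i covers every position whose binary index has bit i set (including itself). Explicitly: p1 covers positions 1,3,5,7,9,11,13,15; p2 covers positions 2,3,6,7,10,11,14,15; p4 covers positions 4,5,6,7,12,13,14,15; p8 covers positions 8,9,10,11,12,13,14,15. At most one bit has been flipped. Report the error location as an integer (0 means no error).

12

s1: b1⊕b3⊕b5⊕b7⊕b9⊕b11⊕b13⊕b15 = 1⊕0⊕1⊕1⊕1⊕0⊕0⊕0 = 0
s2: b2⊕b3⊕b6⊕b7⊕b10⊕b11⊕b14⊕b15 = 1⊕0⊕0⊕1⊕1⊕0⊕1⊕0 = 0
s4: b4⊕b5⊕b6⊕b7⊕b12⊕b13⊕b14⊕b15 = 0⊕1⊕0⊕1⊕0⊕0⊕1⊕0 = 1
s8: b8⊕b9⊕b10⊕b11⊕b12⊕b13⊕b14⊕b15 = 0⊕1⊕1⊕0⊕0⊕0⊕1⊕0 = 1
Syndrome (s8...s1) = 1100 → position 12.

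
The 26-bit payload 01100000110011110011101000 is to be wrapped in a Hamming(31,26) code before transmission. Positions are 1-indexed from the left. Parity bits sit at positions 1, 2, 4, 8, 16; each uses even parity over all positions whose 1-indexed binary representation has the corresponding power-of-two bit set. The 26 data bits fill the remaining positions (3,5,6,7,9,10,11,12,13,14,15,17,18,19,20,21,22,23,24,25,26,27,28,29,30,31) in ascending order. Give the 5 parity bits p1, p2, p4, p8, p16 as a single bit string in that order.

Place data bits at non-power-of-two positions: b3=0, b5=1, b6=1, b7=0, b9=0, b10=0, b11=0, b12=0, b13=1, b14=1, b15=0, b17=0, b18=1, b19=1, b20=1, b21=1, b22=0, b23=0, b24=1, b25=1, b26=1, b27=0, b28=1, b29=0, b30=0, b31=0.
p1 = XOR of data positions {3,5,7,9,11,13,15,17,19,21,23,25,27,29,31} = 0⊕1⊕0⊕0⊕0⊕1⊕0⊕0⊕1⊕1⊕0⊕1⊕0⊕0⊕0 = 1
p2 = XOR of data positions {3,6,7,10,11,14,15,18,19,22,23,26,27,30,31} = 0⊕1⊕0⊕0⊕0⊕1⊕0⊕1⊕1⊕0⊕0⊕1⊕0⊕0⊕0 = 1
p4 = XOR of data positions {5,6,7,12,13,14,15,20,21,22,23,28,29,30,31} = 1⊕1⊕0⊕0⊕1⊕1⊕0⊕1⊕1⊕0⊕0⊕1⊕0⊕0⊕0 = 1
p8 = XOR of data positions {9,10,11,12,13,14,15,24,25,26,27,28,29,30,31} = 0⊕0⊕0⊕0⊕1⊕1⊕0⊕1⊕1⊕1⊕0⊕1⊕0⊕0⊕0 = 0
p16 = XOR of data positions {17,18,19,20,21,22,23,24,25,26,27,28,29,30,31} = 0⊕1⊕1⊕1⊕1⊕0⊕0⊕1⊕1⊕1⊕0⊕1⊕0⊕0⊕0 = 0
Parity bits p1,p2,p4,p8,p16 = 11100

11100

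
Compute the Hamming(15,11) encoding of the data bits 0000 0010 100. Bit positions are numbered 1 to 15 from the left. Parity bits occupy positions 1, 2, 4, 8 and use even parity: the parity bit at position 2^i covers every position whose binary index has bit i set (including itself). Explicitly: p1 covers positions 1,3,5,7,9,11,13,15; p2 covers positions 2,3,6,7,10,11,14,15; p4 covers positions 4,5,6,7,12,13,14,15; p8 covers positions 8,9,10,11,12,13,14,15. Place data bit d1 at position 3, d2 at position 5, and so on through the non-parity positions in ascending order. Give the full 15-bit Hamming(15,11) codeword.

Place data bits at non-power-of-two positions: b3=0, b5=0, b6=0, b7=0, b9=0, b10=0, b11=1, b12=0, b13=1, b14=0, b15=0.
p1 = XOR of data positions {3,5,7,9,11,13,15} = 0⊕0⊕0⊕0⊕1⊕1⊕0 = 0
p2 = XOR of data positions {3,6,7,10,11,14,15} = 0⊕0⊕0⊕0⊕1⊕0⊕0 = 1
p4 = XOR of data positions {5,6,7,12,13,14,15} = 0⊕0⊕0⊕0⊕1⊕0⊕0 = 1
p8 = XOR of data positions {9,10,11,12,13,14,15} = 0⊕0⊕1⊕0⊕1⊕0⊕0 = 0
Codeword b1..b15 = 010100000010100

010100000010100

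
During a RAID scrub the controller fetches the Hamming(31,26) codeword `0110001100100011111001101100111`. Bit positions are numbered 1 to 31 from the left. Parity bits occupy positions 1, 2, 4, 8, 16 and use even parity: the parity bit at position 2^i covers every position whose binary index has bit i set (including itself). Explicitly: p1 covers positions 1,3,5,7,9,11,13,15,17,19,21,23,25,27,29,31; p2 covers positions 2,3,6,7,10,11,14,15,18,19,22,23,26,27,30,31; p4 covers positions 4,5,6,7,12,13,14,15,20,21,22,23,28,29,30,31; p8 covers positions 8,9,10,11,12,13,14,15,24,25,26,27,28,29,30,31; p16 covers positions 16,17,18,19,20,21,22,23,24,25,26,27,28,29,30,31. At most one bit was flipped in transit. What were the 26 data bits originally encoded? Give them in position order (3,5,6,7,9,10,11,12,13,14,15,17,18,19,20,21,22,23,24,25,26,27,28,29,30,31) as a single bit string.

s1: b1⊕b3⊕b5⊕b7⊕b9⊕b11⊕b13⊕b15⊕b17⊕b19⊕b21⊕b23⊕b25⊕b27⊕b29⊕b31 = 0⊕1⊕0⊕1⊕0⊕1⊕0⊕1⊕1⊕1⊕0⊕1⊕1⊕0⊕1⊕1 = 0
s2: b2⊕b3⊕b6⊕b7⊕b10⊕b11⊕b14⊕b15⊕b18⊕b19⊕b22⊕b23⊕b26⊕b27⊕b30⊕b31 = 1⊕1⊕0⊕1⊕0⊕1⊕0⊕1⊕1⊕1⊕1⊕1⊕1⊕0⊕1⊕1 = 0
s4: b4⊕b5⊕b6⊕b7⊕b12⊕b13⊕b14⊕b15⊕b20⊕b21⊕b22⊕b23⊕b28⊕b29⊕b30⊕b31 = 0⊕0⊕0⊕1⊕0⊕0⊕0⊕1⊕0⊕0⊕1⊕1⊕0⊕1⊕1⊕1 = 1
s8: b8⊕b9⊕b10⊕b11⊕b12⊕b13⊕b14⊕b15⊕b24⊕b25⊕b26⊕b27⊕b28⊕b29⊕b30⊕b31 = 1⊕0⊕0⊕1⊕0⊕0⊕0⊕1⊕0⊕1⊕1⊕0⊕0⊕1⊕1⊕1 = 0
s16: b16⊕b17⊕b18⊕b19⊕b20⊕b21⊕b22⊕b23⊕b24⊕b25⊕b26⊕b27⊕b28⊕b29⊕b30⊕b31 = 1⊕1⊕1⊕1⊕0⊕0⊕1⊕1⊕0⊕1⊕1⊕0⊕0⊕1⊕1⊕1 = 1
Syndrome (s16...s1) = 10100 → position 20.
Flip bit 20: corrected codeword = 0110001100100011111101101100111
Data bits at positions 3,5,6,7,9,10,11,12,13,14,15,17,18,19,20,21,22,23,24,25,26,27,28,29,30,31: 10010010001111101101100111

10010010001111101101100111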